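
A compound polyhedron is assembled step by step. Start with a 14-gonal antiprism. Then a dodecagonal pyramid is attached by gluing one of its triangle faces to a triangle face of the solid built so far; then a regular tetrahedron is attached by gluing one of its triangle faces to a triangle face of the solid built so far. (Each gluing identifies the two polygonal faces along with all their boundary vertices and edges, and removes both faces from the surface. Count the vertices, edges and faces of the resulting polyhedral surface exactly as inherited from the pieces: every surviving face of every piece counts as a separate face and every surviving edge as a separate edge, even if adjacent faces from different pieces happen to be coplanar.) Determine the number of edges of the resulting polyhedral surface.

A 14-gonal antiprism: V=28, E=56, F=30.
Attach a dodecagonal pyramid (V=13, E=24, F=13) along a 3-gon: merge 3 vertices and 3 edges, delete both glued faces → V=38, E=77, F=41.
Attach a regular tetrahedron (V=4, E=6, F=4) along a 3-gon: merge 3 vertices and 3 edges, delete both glued faces → V=39, E=80, F=43.
Check: V − E + F = 39 − 80 + 43 = 2.

80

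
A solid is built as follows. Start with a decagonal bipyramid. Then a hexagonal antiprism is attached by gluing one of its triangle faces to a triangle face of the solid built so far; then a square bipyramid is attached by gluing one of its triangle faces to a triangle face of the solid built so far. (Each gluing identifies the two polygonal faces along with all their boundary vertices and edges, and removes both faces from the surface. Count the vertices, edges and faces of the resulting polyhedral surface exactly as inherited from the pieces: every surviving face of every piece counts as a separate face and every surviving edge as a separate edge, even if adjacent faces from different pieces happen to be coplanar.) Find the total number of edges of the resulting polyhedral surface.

A decagonal bipyramid: V=12, E=30, F=20.
Attach a hexagonal antiprism (V=12, E=24, F=14) along a 3-gon: merge 3 vertices and 3 edges, delete both glued faces → V=21, E=51, F=32.
Attach a square bipyramid (V=6, E=12, F=8) along a 3-gon: merge 3 vertices and 3 edges, delete both glued faces → V=24, E=60, F=38.
Check: V − E + F = 24 − 60 + 38 = 2.

60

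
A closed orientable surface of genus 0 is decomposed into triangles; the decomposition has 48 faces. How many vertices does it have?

26

χ = 2 − 2·0 = 2, and every face is a triangle so 3F = 2E.
E = 3·48/2 = 72. Then V = 2 + E − F = 2 + 72 − 48 = 26.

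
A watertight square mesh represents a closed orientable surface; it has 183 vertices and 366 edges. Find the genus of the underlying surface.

1

Every face is a square and each edge borders two faces, so 4F = 2·366, giving F = 183.
χ = V − E + F = 183 − 366 + 183 = 0.
For a closed orientable surface χ = 2 − 2g, so g = (2 − (0))/2 = 1.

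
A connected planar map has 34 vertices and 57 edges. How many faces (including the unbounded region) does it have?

25

Euler's formula for a connected plane graph: V − E + F = 2, so F = 2 − 34 + 57 = 25.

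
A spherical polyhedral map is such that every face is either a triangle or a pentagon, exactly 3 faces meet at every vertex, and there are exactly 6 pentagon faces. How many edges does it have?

Let x be the number of triangles; then F = 6 + x.
Edge–face incidences: 2E = 5·6 + 3·x = 30 + 3x.
Every vertex has degree 3, so 3V = 2E.
Euler: V − E + F = 2 ⇒ (2E)/3 − E + (6 + x) = 2.
Multiply by 6: 2·(2E) − 3·(2E) + 6·(6 + x) = 12, i.e. 36 + 6x − (30 + 3x) = 12.
Collecting terms: 3x + 6 = 12, so 3x = 6, so x = 2.
Then 2E = 30 + 3·2 = 36, so E = 18, V = 2E/3 = 12, F = 6 + 2 = 8.

18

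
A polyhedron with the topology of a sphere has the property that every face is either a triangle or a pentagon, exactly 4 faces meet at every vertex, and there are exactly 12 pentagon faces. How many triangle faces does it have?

Let x be the number of triangles; then F = 12 + x.
Edge–face incidences: 2E = 5·12 + 3·x = 60 + 3x.
Every vertex has degree 4, so 4V = 2E.
Euler: V − E + F = 2 ⇒ (2E)/4 − E + (12 + x) = 2.
Multiply by 8: 2·(2E) − 4·(2E) + 8·(12 + x) = 16, i.e. 96 + 8x − 2·(60 + 3x) = 16.
Collecting terms: 2x − 24 = 16, so 2x = 40, so x = 20.
Then 2E = 60 + 3·20 = 120, so E = 60, V = 2E/4 = 30, F = 12 + 20 = 32.

20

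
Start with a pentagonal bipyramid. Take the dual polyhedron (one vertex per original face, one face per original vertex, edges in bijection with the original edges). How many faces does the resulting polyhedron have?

7

The base solid has V = 7, E = 15, F = 10.
The dual swaps V and F and preserves E: V′ = F = 10, E′ = E = 15, F′ = V = 7.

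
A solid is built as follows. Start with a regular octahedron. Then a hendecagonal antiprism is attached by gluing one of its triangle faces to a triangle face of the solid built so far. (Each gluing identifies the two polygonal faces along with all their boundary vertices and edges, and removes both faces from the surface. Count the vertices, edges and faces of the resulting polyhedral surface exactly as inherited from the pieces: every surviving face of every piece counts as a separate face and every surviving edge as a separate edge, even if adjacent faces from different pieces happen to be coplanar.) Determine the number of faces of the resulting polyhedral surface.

A regular octahedron: V=6, E=12, F=8.
Attach a hendecagonal antiprism (V=22, E=44, F=24) along a 3-gon: merge 3 vertices and 3 edges, delete both glued faces → V=25, E=53, F=30.
Check: V − E + F = 25 − 53 + 30 = 2.

30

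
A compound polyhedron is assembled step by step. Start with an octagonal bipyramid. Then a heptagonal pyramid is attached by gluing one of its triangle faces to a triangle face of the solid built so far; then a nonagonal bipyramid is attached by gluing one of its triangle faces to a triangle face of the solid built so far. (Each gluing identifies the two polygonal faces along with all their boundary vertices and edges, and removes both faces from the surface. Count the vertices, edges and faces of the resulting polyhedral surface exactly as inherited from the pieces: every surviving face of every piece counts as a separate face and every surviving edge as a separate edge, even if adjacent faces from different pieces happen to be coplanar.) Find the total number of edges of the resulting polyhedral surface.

59

An octagonal bipyramid: V=10, E=24, F=16.
Attach a heptagonal pyramid (V=8, E=14, F=8) along a 3-gon: merge 3 vertices and 3 edges, delete both glued faces → V=15, E=35, F=22.
Attach a nonagonal bipyramid (V=11, E=27, F=18) along a 3-gon: merge 3 vertices and 3 edges, delete both glued faces → V=23, E=59, F=38.
Check: V − E + F = 23 − 59 + 38 = 2.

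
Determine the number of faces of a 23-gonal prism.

25

A prism on an n-gon has two n-gon bases and n rectangular sides: V = 2·23 = 46, E = 3·23 = 69, F = 23 + 2 = 25.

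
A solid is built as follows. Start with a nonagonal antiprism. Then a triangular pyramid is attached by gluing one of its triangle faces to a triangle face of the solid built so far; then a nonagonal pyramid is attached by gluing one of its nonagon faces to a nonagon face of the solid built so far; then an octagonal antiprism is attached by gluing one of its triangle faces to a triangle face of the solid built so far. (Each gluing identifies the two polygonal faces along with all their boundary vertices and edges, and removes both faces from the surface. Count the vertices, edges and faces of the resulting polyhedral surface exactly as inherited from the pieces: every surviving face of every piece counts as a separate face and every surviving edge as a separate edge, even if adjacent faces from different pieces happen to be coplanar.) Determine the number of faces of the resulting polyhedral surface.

46

A nonagonal antiprism: V=18, E=36, F=20.
Attach a triangular pyramid (V=4, E=6, F=4) along a 3-gon: merge 3 vertices and 3 edges, delete both glued faces → V=19, E=39, F=22.
Attach a nonagonal pyramid (V=10, E=18, F=10) along a 9-gon: merge 9 vertices and 9 edges, delete both glued faces → V=20, E=48, F=30.
Attach an octagonal antiprism (V=16, E=32, F=18) along a 3-gon: merge 3 vertices and 3 edges, delete both glued faces → V=33, E=77, F=46.
Check: V − E + F = 33 − 77 + 46 = 2.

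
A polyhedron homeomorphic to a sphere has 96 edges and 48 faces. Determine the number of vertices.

50

Here V − E + F = 2.
V = 2 + E − F = 2 + 96 − 48 = 50.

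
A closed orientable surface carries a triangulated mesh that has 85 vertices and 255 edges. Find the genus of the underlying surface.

1

Every face is a triangle and each edge borders two faces, so 3F = 2·255, giving F = 170.
χ = V − E + F = 85 − 255 + 170 = 0.
For a closed orientable surface χ = 2 − 2g, so g = (2 − (0))/2 = 1.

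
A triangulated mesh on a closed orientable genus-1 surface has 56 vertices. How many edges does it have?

χ = 2 − 2·1 = 0, and every face is a triangle so 3F = 2E.
V − E + F = 0 with E = 3F/2 gives 56 − (3/2 − 1)·F = 0, so F = 112 and E = 168.

168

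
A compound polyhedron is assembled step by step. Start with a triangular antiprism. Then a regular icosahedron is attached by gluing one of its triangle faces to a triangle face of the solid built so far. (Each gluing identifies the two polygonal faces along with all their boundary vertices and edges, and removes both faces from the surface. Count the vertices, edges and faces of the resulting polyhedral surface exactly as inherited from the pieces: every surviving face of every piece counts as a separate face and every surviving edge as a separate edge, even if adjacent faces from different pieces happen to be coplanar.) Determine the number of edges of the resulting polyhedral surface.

A triangular antiprism: V=6, E=12, F=8.
Attach a regular icosahedron (V=12, E=30, F=20) along a 3-gon: merge 3 vertices and 3 edges, delete both glued faces → V=15, E=39, F=26.
Check: V − E + F = 15 − 39 + 26 = 2.

39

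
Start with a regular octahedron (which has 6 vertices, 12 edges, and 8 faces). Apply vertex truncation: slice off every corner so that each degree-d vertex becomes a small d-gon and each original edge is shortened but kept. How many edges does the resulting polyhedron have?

Truncation replaces each original edge-end by a new vertex, so V′ = 2E = 24.
Each original edge survives, and each old vertex of degree d contributes d new edges; summing degrees gives Σd = 2E, so E′ = E + 2E = 3E = 36.
Each original face survives and each original vertex becomes one new face: F′ = F + V = 14.

36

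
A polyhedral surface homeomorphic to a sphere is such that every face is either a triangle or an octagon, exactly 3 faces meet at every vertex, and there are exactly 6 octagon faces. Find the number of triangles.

Let x be the number of triangles; then F = 6 + x.
Edge–face incidences: 2E = 8·6 + 3·x = 48 + 3x.
Every vertex has degree 3, so 3V = 2E.
Euler: V − E + F = 2 ⇒ (2E)/3 − E + (6 + x) = 2.
Multiply by 6: 2·(2E) − 3·(2E) + 6·(6 + x) = 12, i.e. 36 + 6x − (48 + 3x) = 12.
Collecting terms: 3x − 12 = 12, so 3x = 24, so x = 8.
Then 2E = 48 + 3·8 = 72, so E = 36, V = 2E/3 = 24, F = 6 + 8 = 14.

8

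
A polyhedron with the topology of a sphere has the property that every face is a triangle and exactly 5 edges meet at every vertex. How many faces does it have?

Each face has 3 edges and each edge borders two faces, so 2E = 3F.
Each vertex has degree 5, so 5V = 2E and hence V = 3F/5.
Euler: V − E + F = 2 ⇒ (3F/5) − (3F/2) + F = 2.
Multiply by 10: (6 − 15 + 10)F = 20, i.e. 1F = 20.
So F = 20, E = 3·20/2 = 30, V = 3·20/5 = 12.

20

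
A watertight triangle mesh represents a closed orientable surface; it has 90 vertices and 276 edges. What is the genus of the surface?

Every face is a triangle and each edge borders two faces, so 3F = 2·276, giving F = 184.
χ = V − E + F = 90 − 276 + 184 = -2.
For a closed orientable surface χ = 2 − 2g, so g = (2 − (-2))/2 = 2.

2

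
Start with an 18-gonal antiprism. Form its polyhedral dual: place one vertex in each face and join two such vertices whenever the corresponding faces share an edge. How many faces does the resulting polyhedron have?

36

The base solid has V = 36, E = 72, F = 38.
The dual swaps V and F and preserves E: V′ = F = 38, E′ = E = 72, F′ = V = 36.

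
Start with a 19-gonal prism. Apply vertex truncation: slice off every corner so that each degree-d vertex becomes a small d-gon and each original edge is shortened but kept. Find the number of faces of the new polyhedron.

59

The base solid has V = 38, E = 57, F = 21.
Truncation replaces each original edge-end by a new vertex, so V′ = 2E = 114.
Each original edge survives, and each old vertex of degree d contributes d new edges; summing degrees gives Σd = 2E, so E′ = E + 2E = 3E = 171.
Each original face survives and each original vertex becomes one new face: F′ = F + V = 59.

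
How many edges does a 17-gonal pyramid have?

34

A pyramid on an n-gon base has one n-gon and n triangles: V = 17 + 1 = 18, E = 2·17 = 34, F = 17 + 1 = 18.
Check: V − E + F = 18 − 34 + 18 = 2.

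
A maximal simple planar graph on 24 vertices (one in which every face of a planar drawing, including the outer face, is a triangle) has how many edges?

66

In a plane triangulation 3F = 2E and V − E + F = 2, so E = 3V − 6 = 3·24 − 6 = 66.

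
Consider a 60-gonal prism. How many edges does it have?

180

A prism on an n-gon has two n-gon bases and n rectangular sides: V = 2·60 = 120, E = 3·60 = 180, F = 60 + 2 = 62.
Check: V − E + F = 120 − 180 + 62 = 2.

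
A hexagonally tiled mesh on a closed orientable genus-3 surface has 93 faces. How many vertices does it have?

182

χ = 2 − 2·3 = -4, and every face is a hexagon so 6F = 2E.
E = 6·93/2 = 279. Then V = -4 + E − F = -4 + 279 − 93 = 182.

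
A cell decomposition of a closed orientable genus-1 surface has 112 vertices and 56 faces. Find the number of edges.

168

For a closed orientable surface of genus 1, χ = 2 − 2·1 = 0.
E = V + F − (0) = 112 + 56 − (0) = 168.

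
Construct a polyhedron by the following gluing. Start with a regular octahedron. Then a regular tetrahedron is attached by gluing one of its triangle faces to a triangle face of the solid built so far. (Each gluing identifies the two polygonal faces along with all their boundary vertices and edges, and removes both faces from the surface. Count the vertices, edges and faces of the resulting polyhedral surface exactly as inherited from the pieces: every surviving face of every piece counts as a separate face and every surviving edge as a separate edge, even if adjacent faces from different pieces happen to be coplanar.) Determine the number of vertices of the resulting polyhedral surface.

A regular octahedron: V=6, E=12, F=8.
Attach a regular tetrahedron (V=4, E=6, F=4) along a 3-gon: merge 3 vertices and 3 edges, delete both glued faces → V=7, E=15, F=10.
Check: V − E + F = 7 − 15 + 10 = 2.

7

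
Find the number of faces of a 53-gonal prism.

A prism on an n-gon has two n-gon bases and n rectangular sides: V = 2·53 = 106, E = 3·53 = 159, F = 53 + 2 = 55.

55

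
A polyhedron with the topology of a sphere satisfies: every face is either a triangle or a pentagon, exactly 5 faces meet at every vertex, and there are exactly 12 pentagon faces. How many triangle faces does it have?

80

Let x be the number of triangles; then F = 12 + x.
Edge–face incidences: 2E = 5·12 + 3·x = 60 + 3x.
Every vertex has degree 5, so 5V = 2E.
Euler: V − E + F = 2 ⇒ (2E)/5 − E + (12 + x) = 2.
Multiply by 10: 2·(2E) − 5·(2E) + 10·(12 + x) = 20, i.e. 120 + 10x − 3·(60 + 3x) = 20.
Collecting terms: x − 60 = 20, so x = 80.
Then 2E = 60 + 3·80 = 300, so E = 150, V = 2E/5 = 60, F = 12 + 80 = 92.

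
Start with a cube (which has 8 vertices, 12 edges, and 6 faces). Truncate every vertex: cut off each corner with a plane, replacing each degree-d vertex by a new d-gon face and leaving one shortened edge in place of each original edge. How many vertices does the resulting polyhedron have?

24

Truncation replaces each original edge-end by a new vertex, so V′ = 2E = 24.
Each original edge survives, and each old vertex of degree d contributes d new edges; summing degrees gives Σd = 2E, so E′ = E + 2E = 3E = 36.
Each original face survives and each original vertex becomes one new face: F′ = F + V = 14.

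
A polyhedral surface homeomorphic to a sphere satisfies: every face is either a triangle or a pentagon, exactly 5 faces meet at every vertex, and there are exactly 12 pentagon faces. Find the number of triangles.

80

Let x be the number of triangles; then F = 12 + x.
Edge–face incidences: 2E = 5·12 + 3·x = 60 + 3x.
Every vertex has degree 5, so 5V = 2E.
Euler: V − E + F = 2 ⇒ (2E)/5 − E + (12 + x) = 2.
Multiply by 10: 2·(2E) − 5·(2E) + 10·(12 + x) = 20, i.e. 120 + 10x − 3·(60 + 3x) = 20.
Collecting terms: x − 60 = 20, so x = 80.
Then 2E = 60 + 3·80 = 300, so E = 150, V = 2E/5 = 60, F = 12 + 80 = 92.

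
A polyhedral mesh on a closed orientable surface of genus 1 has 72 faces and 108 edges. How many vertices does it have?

For a closed orientable surface of genus 1, χ = 2 − 2·1 = 0.
V = 0 + E − F = 0 + 108 − 72 = 36.

36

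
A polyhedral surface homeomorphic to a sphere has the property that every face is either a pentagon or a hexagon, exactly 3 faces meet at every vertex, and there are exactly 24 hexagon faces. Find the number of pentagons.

Let x be the number of pentagons; then F = 24 + x.
Edge–face incidences: 2E = 6·24 + 5·x = 144 + 5x.
Every vertex has degree 3, so 3V = 2E.
Euler: V − E + F = 2 ⇒ (2E)/3 − E + (24 + x) = 2.
Multiply by 6: 2·(2E) − 3·(2E) + 6·(24 + x) = 12, i.e. 144 + 6x − (144 + 5x) = 12.
Collecting terms: x = 12.
Then 2E = 144 + 5·12 = 204, so E = 102, V = 2E/3 = 68, F = 24 + 12 = 36.

12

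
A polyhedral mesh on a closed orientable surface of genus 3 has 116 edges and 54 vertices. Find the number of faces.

For a closed orientable surface of genus 3, χ = 2 − 2·3 = -4.
F = -4 − V + E = -4 − 54 + 116 = 58.

58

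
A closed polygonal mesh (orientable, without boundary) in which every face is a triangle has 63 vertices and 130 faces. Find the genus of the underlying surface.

2

Every face is a triangle, so 2E = 3·130 = 390, giving E = 195.
χ = V − E + F = 63 − 195 + 130 = -2.
For a closed orientable surface χ = 2 − 2g, so g = (2 − (-2))/2 = 2.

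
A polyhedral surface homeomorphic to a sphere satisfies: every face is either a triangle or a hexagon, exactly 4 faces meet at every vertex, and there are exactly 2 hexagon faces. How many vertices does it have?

Let x be the number of triangles; then F = 2 + x.
Edge–face incidences: 2E = 6·2 + 3·x = 12 + 3x.
Every vertex has degree 4, so 4V = 2E.
Euler: V − E + F = 2 ⇒ (2E)/4 − E + (2 + x) = 2.
Multiply by 8: 2·(2E) − 4·(2E) + 8·(2 + x) = 16, i.e. 16 + 8x − 2·(12 + 3x) = 16.
Collecting terms: 2x − 8 = 16, so 2x = 24, so x = 12.
Then 2E = 12 + 3·12 = 48, so E = 24, V = 2E/4 = 12, F = 2 + 12 = 14.

12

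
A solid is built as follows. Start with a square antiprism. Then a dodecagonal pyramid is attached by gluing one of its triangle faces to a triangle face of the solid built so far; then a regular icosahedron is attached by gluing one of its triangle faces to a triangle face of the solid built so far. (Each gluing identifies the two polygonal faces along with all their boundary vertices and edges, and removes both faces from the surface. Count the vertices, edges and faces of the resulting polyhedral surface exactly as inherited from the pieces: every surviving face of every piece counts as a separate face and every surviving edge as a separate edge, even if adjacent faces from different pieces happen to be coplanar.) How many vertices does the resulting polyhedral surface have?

A square antiprism: V=8, E=16, F=10.
Attach a dodecagonal pyramid (V=13, E=24, F=13) along a 3-gon: merge 3 vertices and 3 edges, delete both glued faces → V=18, E=37, F=21.
Attach a regular icosahedron (V=12, E=30, F=20) along a 3-gon: merge 3 vertices and 3 edges, delete both glued faces → V=27, E=64, F=39.
Check: V − E + F = 27 − 64 + 39 = 2.

27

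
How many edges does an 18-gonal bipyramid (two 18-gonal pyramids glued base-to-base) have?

54

A bipyramid over an n-gon has 2n triangular faces and n + 2 vertices: V = 18 + 2 = 20, E = 3·18 = 54, F = 2·18 = 36.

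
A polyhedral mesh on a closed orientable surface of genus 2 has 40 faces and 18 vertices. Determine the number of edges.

For a closed orientable surface of genus 2, χ = 2 − 2·2 = -2.
E = V + F − (-2) = 18 + 40 − (-2) = 60.

60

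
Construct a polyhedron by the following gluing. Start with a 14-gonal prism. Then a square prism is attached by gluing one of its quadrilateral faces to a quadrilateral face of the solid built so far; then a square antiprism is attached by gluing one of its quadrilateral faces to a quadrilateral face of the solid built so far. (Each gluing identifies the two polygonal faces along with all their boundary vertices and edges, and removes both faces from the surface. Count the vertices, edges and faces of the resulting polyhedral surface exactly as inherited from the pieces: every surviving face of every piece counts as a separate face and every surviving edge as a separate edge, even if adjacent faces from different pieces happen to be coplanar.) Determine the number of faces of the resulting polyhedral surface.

28

A 14-gonal prism: V=28, E=42, F=16.
Attach a square prism (V=8, E=12, F=6) along a 4-gon: merge 4 vertices and 4 edges, delete both glued faces → V=32, E=50, F=20.
Attach a square antiprism (V=8, E=16, F=10) along a 4-gon: merge 4 vertices and 4 edges, delete both glued faces → V=36, E=62, F=28.
Check: V − E + F = 36 − 62 + 28 = 2.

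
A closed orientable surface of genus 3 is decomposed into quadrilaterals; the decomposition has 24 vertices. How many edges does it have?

χ = 2 − 2·3 = -4, and every face is a square so 4F = 2E.
V − E + F = -4 with E = 4F/2 gives 24 − (4/2 − 1)·F = -4, so F = 28 and E = 56.

56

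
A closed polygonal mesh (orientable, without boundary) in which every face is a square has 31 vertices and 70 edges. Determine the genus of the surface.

3

Every face is a square and each edge borders two faces, so 4F = 2·70, giving F = 35.
χ = V − E + F = 31 − 70 + 35 = -4.
For a closed orientable surface χ = 2 − 2g, so g = (2 − (-4))/2 = 3.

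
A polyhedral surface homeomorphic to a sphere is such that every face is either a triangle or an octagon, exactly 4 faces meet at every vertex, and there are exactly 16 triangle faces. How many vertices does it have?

Let x be the number of octagons; then F = 16 + x.
Edge–face incidences: 2E = 3·16 + 8·x = 48 + 8x.
Every vertex has degree 4, so 4V = 2E.
Euler: V − E + F = 2 ⇒ (2E)/4 − E + (16 + x) = 2.
Multiply by 8: 2·(2E) − 4·(2E) + 8·(16 + x) = 16, i.e. 128 + 8x − 2·(48 + 8x) = 16.
Collecting terms: −8x + 32 = 16, so −8x = −16, so x = 2.
Then 2E = 48 + 8·2 = 64, so E = 32, V = 2E/4 = 16, F = 16 + 2 = 18.

16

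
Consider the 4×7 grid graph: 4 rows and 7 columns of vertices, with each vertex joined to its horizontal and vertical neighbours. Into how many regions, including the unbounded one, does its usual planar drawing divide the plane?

The grid has V = 4·7 = 28 vertices and E = 4·6 + 7·3 = 45 edges.
F = 2 − V + E = 2 − 28 + 45 = 19.

19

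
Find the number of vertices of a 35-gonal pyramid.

A pyramid on an n-gon base has one n-gon and n triangles: V = 35 + 1 = 36, E = 2·35 = 70, F = 35 + 1 = 36.

36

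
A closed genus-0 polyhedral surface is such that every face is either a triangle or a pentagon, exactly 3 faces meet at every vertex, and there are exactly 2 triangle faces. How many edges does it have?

18

Let x be the number of pentagons; then F = 2 + x.
Edge–face incidences: 2E = 3·2 + 5·x = 6 + 5x.
Every vertex has degree 3, so 3V = 2E.
Euler: V − E + F = 2 ⇒ (2E)/3 − E + (2 + x) = 2.
Multiply by 6: 2·(2E) − 3·(2E) + 6·(2 + x) = 12, i.e. 12 + 6x − (6 + 5x) = 12.
Collecting terms: x + 6 = 12, so x = 6.
Then 2E = 6 + 5·6 = 36, so E = 18, V = 2E/3 = 12, F = 2 + 6 = 8.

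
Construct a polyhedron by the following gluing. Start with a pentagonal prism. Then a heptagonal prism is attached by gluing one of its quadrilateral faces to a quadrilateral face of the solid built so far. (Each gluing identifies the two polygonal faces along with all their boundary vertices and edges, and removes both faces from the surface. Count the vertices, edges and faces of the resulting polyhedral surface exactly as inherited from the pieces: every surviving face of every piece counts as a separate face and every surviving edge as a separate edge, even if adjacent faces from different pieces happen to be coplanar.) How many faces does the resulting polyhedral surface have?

14

A pentagonal prism: V=10, E=15, F=7.
Attach a heptagonal prism (V=14, E=21, F=9) along a 4-gon: merge 4 vertices and 4 edges, delete both glued faces → V=20, E=32, F=14.
Check: V − E + F = 20 − 32 + 14 = 2.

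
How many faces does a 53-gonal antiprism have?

108

An antiprism on an n-gon has two n-gon caps and 2n triangles: V = 2·53 = 106, E = 4·53 = 212, F = 2·53 + 2 = 108.
Check: V − E + F = 106 − 212 + 108 = 2.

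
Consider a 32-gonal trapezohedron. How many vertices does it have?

The n-trapezohedron (dual of the n-antiprism) has V = 2·32 + 2 = 66, E = 4·32 = 128, F = 2·32 = 64.
Check: V − E + F = 66 − 128 + 64 = 2.

66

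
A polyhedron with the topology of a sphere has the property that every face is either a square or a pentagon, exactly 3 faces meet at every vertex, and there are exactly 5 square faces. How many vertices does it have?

10

Let x be the number of pentagons; then F = 5 + x.
Edge–face incidences: 2E = 4·5 + 5·x = 20 + 5x.
Every vertex has degree 3, so 3V = 2E.
Euler: V − E + F = 2 ⇒ (2E)/3 − E + (5 + x) = 2.
Multiply by 6: 2·(2E) − 3·(2E) + 6·(5 + x) = 12, i.e. 30 + 6x − (20 + 5x) = 12.
Collecting terms: x + 10 = 12, so x = 2.
Then 2E = 20 + 5·2 = 30, so E = 15, V = 2E/3 = 10, F = 5 + 2 = 7.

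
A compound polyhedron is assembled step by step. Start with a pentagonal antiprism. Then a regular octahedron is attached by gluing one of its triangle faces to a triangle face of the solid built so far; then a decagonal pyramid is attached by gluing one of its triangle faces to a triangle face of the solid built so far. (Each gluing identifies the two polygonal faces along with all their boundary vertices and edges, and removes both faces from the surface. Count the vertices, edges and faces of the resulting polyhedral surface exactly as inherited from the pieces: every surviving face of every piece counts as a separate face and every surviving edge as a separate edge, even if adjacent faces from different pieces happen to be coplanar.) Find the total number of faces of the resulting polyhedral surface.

27

A pentagonal antiprism: V=10, E=20, F=12.
Attach a regular octahedron (V=6, E=12, F=8) along a 3-gon: merge 3 vertices and 3 edges, delete both glued faces → V=13, E=29, F=18.
Attach a decagonal pyramid (V=11, E=20, F=11) along a 3-gon: merge 3 vertices and 3 edges, delete both glued faces → V=21, E=46, F=27.
Check: V − E + F = 21 − 46 + 27 = 2.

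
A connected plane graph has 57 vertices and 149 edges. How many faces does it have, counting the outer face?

Euler's formula for a connected plane graph: V − E + F = 2, so F = 2 − 57 + 149 = 94.

94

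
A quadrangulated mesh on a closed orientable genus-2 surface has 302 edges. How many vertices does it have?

149

χ = 2 − 2·2 = -2, and every face is a square so 4F = 2E.
F = 2E/4 = 151. Then V = -2 + E − F = -2 + 302 − 151 = 149.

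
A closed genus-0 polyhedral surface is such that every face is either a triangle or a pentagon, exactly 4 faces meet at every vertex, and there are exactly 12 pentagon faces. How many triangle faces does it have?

20

Let x be the number of triangles; then F = 12 + x.
Edge–face incidences: 2E = 5·12 + 3·x = 60 + 3x.
Every vertex has degree 4, so 4V = 2E.
Euler: V − E + F = 2 ⇒ (2E)/4 − E + (12 + x) = 2.
Multiply by 8: 2·(2E) − 4·(2E) + 8·(12 + x) = 16, i.e. 96 + 8x − 2·(60 + 3x) = 16.
Collecting terms: 2x − 24 = 16, so 2x = 40, so x = 20.
Then 2E = 60 + 3·20 = 120, so E = 60, V = 2E/4 = 30, F = 12 + 20 = 32.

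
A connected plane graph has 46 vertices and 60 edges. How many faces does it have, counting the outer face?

16

Euler's formula for a connected plane graph: V − E + F = 2, so F = 2 − 46 + 60 = 16.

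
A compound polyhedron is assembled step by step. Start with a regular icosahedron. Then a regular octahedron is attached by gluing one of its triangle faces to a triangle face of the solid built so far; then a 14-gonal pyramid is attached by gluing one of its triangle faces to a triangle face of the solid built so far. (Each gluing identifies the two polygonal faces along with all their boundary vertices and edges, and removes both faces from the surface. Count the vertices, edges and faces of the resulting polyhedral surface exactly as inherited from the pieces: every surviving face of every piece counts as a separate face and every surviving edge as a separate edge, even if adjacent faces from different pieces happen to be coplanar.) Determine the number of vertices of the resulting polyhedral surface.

A regular icosahedron: V=12, E=30, F=20.
Attach a regular octahedron (V=6, E=12, F=8) along a 3-gon: merge 3 vertices and 3 edges, delete both glued faces → V=15, E=39, F=26.
Attach a 14-gonal pyramid (V=15, E=28, F=15) along a 3-gon: merge 3 vertices and 3 edges, delete both glued faces → V=27, E=64, F=39.
Check: V − E + F = 27 − 64 + 39 = 2.

27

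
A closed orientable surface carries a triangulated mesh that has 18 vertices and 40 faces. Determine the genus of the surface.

Every face is a triangle, so 2E = 3·40 = 120, giving E = 60.
χ = V − E + F = 18 − 60 + 40 = -2.
For a closed orientable surface χ = 2 − 2g, so g = (2 − (-2))/2 = 2.

2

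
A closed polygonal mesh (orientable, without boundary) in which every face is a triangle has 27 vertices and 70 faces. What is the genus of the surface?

Every face is a triangle, so 2E = 3·70 = 210, giving E = 105.
χ = V − E + F = 27 − 105 + 70 = -8.
For a closed orientable surface χ = 2 − 2g, so g = (2 − (-8))/2 = 5.

5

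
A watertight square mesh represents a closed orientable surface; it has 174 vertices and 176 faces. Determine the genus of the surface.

2

Every face is a square, so 2E = 4·176 = 704, giving E = 352.
χ = V − E + F = 174 − 352 + 176 = -2.
For a closed orientable surface χ = 2 − 2g, so g = (2 − (-2))/2 = 2.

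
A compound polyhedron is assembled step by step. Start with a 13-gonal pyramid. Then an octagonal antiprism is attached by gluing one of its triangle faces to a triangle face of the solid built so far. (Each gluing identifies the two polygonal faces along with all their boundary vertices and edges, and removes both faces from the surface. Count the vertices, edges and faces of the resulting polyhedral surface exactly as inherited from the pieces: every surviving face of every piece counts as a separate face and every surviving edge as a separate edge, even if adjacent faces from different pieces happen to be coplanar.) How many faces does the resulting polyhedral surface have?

30

A 13-gonal pyramid: V=14, E=26, F=14.
Attach an octagonal antiprism (V=16, E=32, F=18) along a 3-gon: merge 3 vertices and 3 edges, delete both glued faces → V=27, E=55, F=30.
Check: V − E + F = 27 − 55 + 30 = 2.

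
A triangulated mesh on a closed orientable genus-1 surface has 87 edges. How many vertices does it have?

χ = 2 − 2·1 = 0, and every face is a triangle so 3F = 2E.
F = 2E/3 = 58. Then V = 0 + E − F = 0 + 87 − 58 = 29.

29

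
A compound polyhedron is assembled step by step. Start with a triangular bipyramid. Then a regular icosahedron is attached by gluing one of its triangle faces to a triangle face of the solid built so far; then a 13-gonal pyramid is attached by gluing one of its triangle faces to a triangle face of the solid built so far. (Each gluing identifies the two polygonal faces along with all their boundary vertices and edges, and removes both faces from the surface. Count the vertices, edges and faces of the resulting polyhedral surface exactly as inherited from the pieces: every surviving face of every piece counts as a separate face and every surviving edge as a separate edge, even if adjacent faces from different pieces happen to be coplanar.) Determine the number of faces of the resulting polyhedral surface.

36

A triangular bipyramid: V=5, E=9, F=6.
Attach a regular icosahedron (V=12, E=30, F=20) along a 3-gon: merge 3 vertices and 3 edges, delete both glued faces → V=14, E=36, F=24.
Attach a 13-gonal pyramid (V=14, E=26, F=14) along a 3-gon: merge 3 vertices and 3 edges, delete both glued faces → V=25, E=59, F=36.
Check: V − E + F = 25 − 59 + 36 = 2.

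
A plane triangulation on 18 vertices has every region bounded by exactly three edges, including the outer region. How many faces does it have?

In a plane triangulation 3F = 2E and V − E + F = 2, so F = 2V − 4 = 2·18 − 4 = 32.

32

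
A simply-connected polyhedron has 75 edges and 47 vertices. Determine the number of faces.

30

Here V − E + F = 2.
F = 2 − V + E = 2 − 47 + 75 = 30.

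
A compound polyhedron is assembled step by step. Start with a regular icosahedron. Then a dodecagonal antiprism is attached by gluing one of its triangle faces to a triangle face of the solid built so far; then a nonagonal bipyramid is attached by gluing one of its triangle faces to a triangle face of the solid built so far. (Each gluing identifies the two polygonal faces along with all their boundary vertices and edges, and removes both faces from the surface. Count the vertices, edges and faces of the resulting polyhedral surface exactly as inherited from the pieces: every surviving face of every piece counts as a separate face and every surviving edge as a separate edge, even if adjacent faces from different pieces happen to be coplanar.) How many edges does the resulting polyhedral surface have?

99

A regular icosahedron: V=12, E=30, F=20.
Attach a dodecagonal antiprism (V=24, E=48, F=26) along a 3-gon: merge 3 vertices and 3 edges, delete both glued faces → V=33, E=75, F=44.
Attach a nonagonal bipyramid (V=11, E=27, F=18) along a 3-gon: merge 3 vertices and 3 edges, delete both glued faces → V=41, E=99, F=60.
Check: V − E + F = 41 − 99 + 60 = 2.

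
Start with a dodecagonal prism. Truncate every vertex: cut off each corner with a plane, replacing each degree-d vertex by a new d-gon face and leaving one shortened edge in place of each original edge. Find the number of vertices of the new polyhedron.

72

The base solid has V = 24, E = 36, F = 14.
Truncation replaces each original edge-end by a new vertex, so V′ = 2E = 72.
Each original edge survives, and each old vertex of degree d contributes d new edges; summing degrees gives Σd = 2E, so E′ = E + 2E = 3E = 108.
Each original face survives and each original vertex becomes one new face: F′ = F + V = 38.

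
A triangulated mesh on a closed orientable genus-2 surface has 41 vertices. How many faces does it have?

86

χ = 2 − 2·2 = -2, and every face is a triangle so 3F = 2E.
V − E + F = -2 with E = 3F/2 gives 41 − (3/2 − 1)·F = -2, so F = 86 and E = 129.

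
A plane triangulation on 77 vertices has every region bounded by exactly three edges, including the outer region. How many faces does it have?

150

In a plane triangulation 3F = 2E and V − E + F = 2, so F = 2V − 4 = 2·77 − 4 = 150.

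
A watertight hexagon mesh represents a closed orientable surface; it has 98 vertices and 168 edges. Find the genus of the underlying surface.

Every face is a hexagon and each edge borders two faces, so 6F = 2·168, giving F = 56.
χ = V − E + F = 98 − 168 + 56 = -14.
For a closed orientable surface χ = 2 − 2g, so g = (2 − (-14))/2 = 8.

8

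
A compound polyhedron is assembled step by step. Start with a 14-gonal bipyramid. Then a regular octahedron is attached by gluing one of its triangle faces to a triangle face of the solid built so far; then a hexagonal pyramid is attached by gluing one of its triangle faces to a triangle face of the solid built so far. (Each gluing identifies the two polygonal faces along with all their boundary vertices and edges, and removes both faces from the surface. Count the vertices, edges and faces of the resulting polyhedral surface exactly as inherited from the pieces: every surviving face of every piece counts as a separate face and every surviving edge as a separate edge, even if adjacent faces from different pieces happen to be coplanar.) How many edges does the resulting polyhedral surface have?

60

A 14-gonal bipyramid: V=16, E=42, F=28.
Attach a regular octahedron (V=6, E=12, F=8) along a 3-gon: merge 3 vertices and 3 edges, delete both glued faces → V=19, E=51, F=34.
Attach a hexagonal pyramid (V=7, E=12, F=7) along a 3-gon: merge 3 vertices and 3 edges, delete both glued faces → V=23, E=60, F=39.
Check: V − E + F = 23 − 60 + 39 = 2.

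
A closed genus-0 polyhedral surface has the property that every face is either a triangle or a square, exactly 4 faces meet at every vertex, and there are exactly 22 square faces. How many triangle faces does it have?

8

Let x be the number of triangles; then F = 22 + x.
Edge–face incidences: 2E = 4·22 + 3·x = 88 + 3x.
Every vertex has degree 4, so 4V = 2E.
Euler: V − E + F = 2 ⇒ (2E)/4 − E + (22 + x) = 2.
Multiply by 8: 2·(2E) − 4·(2E) + 8·(22 + x) = 16, i.e. 176 + 8x − 2·(88 + 3x) = 16.
Collecting terms: 2x = 16, so x = 8.
Then 2E = 88 + 3·8 = 112, so E = 56, V = 2E/4 = 28, F = 22 + 8 = 30.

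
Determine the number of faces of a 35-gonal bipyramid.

70

A bipyramid over an n-gon has 2n triangular faces and n + 2 vertices: V = 35 + 2 = 37, E = 3·35 = 105, F = 2·35 = 70.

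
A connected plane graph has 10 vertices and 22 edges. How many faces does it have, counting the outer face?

Euler's formula for a connected plane graph: V − E + F = 2, so F = 2 − 10 + 22 = 14.

14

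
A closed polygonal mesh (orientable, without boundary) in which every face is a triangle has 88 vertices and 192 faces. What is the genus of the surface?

5

Every face is a triangle, so 2E = 3·192 = 576, giving E = 288.
χ = V − E + F = 88 − 288 + 192 = -8.
For a closed orientable surface χ = 2 − 2g, so g = (2 − (-8))/2 = 5.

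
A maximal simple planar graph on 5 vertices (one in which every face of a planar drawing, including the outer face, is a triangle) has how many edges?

9

In a plane triangulation 3F = 2E and V − E + F = 2, so E = 3V − 6 = 3·5 − 6 = 9.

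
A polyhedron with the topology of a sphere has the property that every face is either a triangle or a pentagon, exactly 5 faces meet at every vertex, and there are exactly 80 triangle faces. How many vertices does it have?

Let x be the number of pentagons; then F = 80 + x.
Edge–face incidences: 2E = 3·80 + 5·x = 240 + 5x.
Every vertex has degree 5, so 5V = 2E.
Euler: V − E + F = 2 ⇒ (2E)/5 − E + (80 + x) = 2.
Multiply by 10: 2·(2E) − 5·(2E) + 10·(80 + x) = 20, i.e. 800 + 10x − 3·(240 + 5x) = 20.
Collecting terms: −5x + 80 = 20, so −5x = −60, so x = 12.
Then 2E = 240 + 5·12 = 300, so E = 150, V = 2E/5 = 60, F = 80 + 12 = 92.

60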